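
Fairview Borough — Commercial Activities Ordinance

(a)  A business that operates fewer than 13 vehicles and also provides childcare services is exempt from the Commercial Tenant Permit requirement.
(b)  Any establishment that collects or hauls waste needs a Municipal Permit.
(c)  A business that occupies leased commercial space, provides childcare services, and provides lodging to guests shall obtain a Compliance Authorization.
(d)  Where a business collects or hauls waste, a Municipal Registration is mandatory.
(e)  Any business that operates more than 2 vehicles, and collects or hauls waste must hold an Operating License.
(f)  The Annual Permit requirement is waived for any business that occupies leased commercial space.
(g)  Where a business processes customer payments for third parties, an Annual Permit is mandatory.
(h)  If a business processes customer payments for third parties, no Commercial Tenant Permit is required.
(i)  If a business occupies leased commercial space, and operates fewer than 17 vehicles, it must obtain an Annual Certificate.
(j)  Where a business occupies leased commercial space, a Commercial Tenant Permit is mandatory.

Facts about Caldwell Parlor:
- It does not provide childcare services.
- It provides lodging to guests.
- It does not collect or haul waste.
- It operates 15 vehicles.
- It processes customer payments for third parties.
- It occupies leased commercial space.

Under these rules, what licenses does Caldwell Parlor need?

Annual Certificate

(a) vehicles 15 ≥ 13; does not provide childcare services → Commercial Tenant Permit exemption does not apply.
(b) does not collect or haul waste → Municipal Permit not required.
(c) occupies leased commercial space; does not provide childcare services; provides lodging to guests → Compliance Authorization not required.
(d) does not collect or haul waste → Municipal Registration not required.
(e) vehicles 15 > 2; does not collect or haul waste → Operating License not required.
(f) occupies leased commercial space → exempt from Annual Permit.
(g) processes customer payments for third parties → Annual Permit required.
(h) processes customer payments for third parties → exempt from Commercial Tenant Permit.
(i) occupies leased commercial space; vehicles 15 < 17 → Annual Certificate required.
(j) occupies leased commercial space → Commercial Tenant Permit required.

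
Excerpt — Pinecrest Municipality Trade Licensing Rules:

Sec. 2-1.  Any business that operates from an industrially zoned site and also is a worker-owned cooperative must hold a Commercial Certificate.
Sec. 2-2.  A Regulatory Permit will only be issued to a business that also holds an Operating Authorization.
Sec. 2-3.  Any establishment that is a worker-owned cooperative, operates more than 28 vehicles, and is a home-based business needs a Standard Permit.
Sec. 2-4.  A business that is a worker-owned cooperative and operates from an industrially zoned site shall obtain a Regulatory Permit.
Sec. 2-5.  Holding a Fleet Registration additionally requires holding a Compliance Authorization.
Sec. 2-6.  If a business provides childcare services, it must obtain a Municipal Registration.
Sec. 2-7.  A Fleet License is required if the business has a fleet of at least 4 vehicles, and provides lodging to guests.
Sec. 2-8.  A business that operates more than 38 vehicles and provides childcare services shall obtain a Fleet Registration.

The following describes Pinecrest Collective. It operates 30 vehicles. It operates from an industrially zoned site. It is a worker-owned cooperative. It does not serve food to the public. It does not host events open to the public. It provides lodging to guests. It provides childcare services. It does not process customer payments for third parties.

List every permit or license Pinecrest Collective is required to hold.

Sec. 2-1. operates from an industrially zoned site; is a worker-owned cooperative → Commercial Certificate required.
Sec. 2-2. Regulatory Permit is required → Operating Authorization also required.
Sec. 2-3. is a worker-owned cooperative; vehicles 30 > 28; operates from an industrially zoned site (not: is a home-based business) → Standard Permit not required.
Sec. 2-4. is a worker-owned cooperative; operates from an industrially zoned site → Regulatory Permit required.
Sec. 2-5. Fleet Registration is not required → no effect.
Sec. 2-6. provides childcare services → Municipal Registration required.
Sec. 2-7. vehicles 30 ≥ 4; provides lodging to guests → Fleet License required.
Sec. 2-8. vehicles 30 ≤ 38; provides childcare services → Fleet Registration not required.

Commercial Certificate, Fleet License, Municipal Registration, Operating Authorization, Regulatory Permit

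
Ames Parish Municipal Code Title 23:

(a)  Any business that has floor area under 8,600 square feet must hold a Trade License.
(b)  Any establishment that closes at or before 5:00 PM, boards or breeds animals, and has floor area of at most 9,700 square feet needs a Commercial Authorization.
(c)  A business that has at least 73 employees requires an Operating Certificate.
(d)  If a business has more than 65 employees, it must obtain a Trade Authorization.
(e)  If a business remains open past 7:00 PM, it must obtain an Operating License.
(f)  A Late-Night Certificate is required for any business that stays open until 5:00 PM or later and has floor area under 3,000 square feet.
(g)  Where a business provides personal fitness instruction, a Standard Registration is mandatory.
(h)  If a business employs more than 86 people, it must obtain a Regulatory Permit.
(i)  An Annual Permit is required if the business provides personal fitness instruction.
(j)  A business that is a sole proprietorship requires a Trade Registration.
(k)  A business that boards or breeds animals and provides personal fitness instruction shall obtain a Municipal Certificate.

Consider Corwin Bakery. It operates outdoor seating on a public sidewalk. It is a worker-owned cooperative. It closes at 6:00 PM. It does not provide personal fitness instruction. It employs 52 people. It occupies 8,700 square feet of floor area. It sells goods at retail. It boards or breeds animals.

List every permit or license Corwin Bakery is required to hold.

(a) floor area 8,700 square feet ≥ 8,600 square feet → Trade License not required.
(b) closes 6:00 PM, after 5:00 PM; boards or breeds animals; floor area 8,700 square feet ≤ 9,700 square feet → Commercial Authorization not required.
(c) employees 52 < 73 → Operating Certificate not required.
(d) employees 52 ≤ 65 → Trade Authorization not required.
(e) closes 6:00 PM, at/before 7:00 PM → Operating License not required.
(f) closes 6:00 PM, after 5:00 PM; floor area 8,700 square feet ≥ 3,000 square feet → Late-Night Certificate not required.
(g) does not provide personal fitness instruction → Standard Registration not required.
(h) employees 52 ≤ 86 → Regulatory Permit not required.
(i) does not provide personal fitness instruction → Annual Permit not required.
(j) is a worker-owned cooperative (not: is a sole proprietorship) → Trade Registration not required.
(k) boards or breeds animals; does not provide personal fitness instruction → Municipal Certificate not required.

None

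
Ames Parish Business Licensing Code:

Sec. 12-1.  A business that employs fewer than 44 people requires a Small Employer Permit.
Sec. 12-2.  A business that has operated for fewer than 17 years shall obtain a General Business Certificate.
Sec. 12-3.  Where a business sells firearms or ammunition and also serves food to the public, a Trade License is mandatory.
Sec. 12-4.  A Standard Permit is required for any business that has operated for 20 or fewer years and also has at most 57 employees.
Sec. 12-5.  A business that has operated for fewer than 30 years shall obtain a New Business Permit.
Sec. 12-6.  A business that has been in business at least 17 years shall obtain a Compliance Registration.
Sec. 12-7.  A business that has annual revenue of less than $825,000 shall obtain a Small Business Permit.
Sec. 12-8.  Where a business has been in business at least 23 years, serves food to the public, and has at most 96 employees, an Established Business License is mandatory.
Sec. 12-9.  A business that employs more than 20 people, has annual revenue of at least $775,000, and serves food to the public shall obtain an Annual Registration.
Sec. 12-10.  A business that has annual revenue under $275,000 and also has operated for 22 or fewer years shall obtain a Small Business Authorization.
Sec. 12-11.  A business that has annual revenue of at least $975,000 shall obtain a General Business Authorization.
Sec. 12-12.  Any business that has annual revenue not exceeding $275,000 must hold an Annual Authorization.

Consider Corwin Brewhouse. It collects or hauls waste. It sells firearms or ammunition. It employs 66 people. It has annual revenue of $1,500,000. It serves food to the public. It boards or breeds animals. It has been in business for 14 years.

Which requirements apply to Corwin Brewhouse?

Annual Registration, General Business Authorization, General Business Certificate, New Business Permit, Trade License

Sec. 12-1. employees 66 ≥ 44 → Small Employer Permit not required.
Sec. 12-2. years in business 14 < 17 → General Business Certificate required.
Sec. 12-3. sells firearms or ammunition; serves food to the public → Trade License required.
Sec. 12-4. years in business 14 ≤ 20; employees 66 > 57 → Standard Permit not required.
Sec. 12-5. years in business 14 < 30 → New Business Permit required.
Sec. 12-6. years in business 14 < 17 → Compliance Registration not required.
Sec. 12-7. revenue $1,500,000 ≥ $825,000 → Small Business Permit not required.
Sec. 12-8. years in business 14 < 23; serves food to the public; employees 66 ≤ 96 → Established Business License not required.
Sec. 12-9. employees 66 > 20; revenue $1,500,000 ≥ $775,000; serves food to the public → Annual Registration required.
Sec. 12-10. revenue $1,500,000 ≥ $275,000; years in business 14 ≤ 22 → Small Business Authorization not required.
Sec. 12-11. revenue $1,500,000 ≥ $975,000 → General Business Authorization required.
Sec. 12-12. revenue $1,500,000 > $275,000 → Annual Authorization not required.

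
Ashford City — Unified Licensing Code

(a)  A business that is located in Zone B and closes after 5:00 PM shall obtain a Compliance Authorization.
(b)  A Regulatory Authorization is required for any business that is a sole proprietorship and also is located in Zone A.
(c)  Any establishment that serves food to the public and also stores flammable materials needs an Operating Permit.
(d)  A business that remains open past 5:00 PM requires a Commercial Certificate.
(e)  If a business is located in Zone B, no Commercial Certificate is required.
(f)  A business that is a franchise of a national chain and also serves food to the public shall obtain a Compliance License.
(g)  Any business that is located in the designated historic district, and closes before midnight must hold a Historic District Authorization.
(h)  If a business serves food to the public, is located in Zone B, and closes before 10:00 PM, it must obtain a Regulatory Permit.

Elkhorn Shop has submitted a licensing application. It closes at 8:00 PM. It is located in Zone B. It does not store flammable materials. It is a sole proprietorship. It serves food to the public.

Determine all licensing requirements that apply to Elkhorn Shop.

Compliance Authorization, Regulatory Permit

(a) is located in Zone B; closes 8:00 PM, after 5:00 PM → Compliance Authorization required.
(b) is a sole proprietorship; is located in Zone B (not: is located in Zone A) → Regulatory Authorization not required.
(c) serves food to the public; does not store flammable materials → Operating Permit not required.
(d) closes 8:00 PM, after 5:00 PM → Commercial Certificate required.
(e) is located in Zone B → exempt from Commercial Certificate.
(f) is a sole proprietorship (not: is a franchise of a national chain); serves food to the public → Compliance License not required.
(g) is located in Zone B (not: is located in the designated historic district); closes 8:00 PM, at/before midnight → Historic District Authorization not required.
(h) serves food to the public; is located in Zone B; closes 8:00 PM, at/before 10:00 PM → Regulatory Permit required.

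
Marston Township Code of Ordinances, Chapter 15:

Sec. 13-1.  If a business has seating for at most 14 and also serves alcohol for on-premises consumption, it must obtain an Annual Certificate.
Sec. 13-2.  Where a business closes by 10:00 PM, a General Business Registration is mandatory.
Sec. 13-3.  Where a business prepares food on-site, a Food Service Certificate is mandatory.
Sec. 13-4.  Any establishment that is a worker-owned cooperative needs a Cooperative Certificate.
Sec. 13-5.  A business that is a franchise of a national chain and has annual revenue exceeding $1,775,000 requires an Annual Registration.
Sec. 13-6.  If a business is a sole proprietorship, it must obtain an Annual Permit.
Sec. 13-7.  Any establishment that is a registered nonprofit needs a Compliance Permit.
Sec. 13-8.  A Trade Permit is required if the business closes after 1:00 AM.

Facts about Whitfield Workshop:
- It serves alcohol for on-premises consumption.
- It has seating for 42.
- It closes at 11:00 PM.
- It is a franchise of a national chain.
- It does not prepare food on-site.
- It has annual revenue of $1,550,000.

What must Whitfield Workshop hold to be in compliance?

None

Sec. 13-1. seating 42 > 14; serves alcohol for on-premises consumption → Annual Certificate not required.
Sec. 13-2. closes 11:00 PM, after 10:00 PM → General Business Registration not required.
Sec. 13-3. does not prepare food on-site → Food Service Certificate not required.
Sec. 13-4. is a franchise of a national chain (not: is a worker-owned cooperative) → Cooperative Certificate not required.
Sec. 13-5. is a franchise of a national chain; revenue $1,550,000 ≤ $1,775,000 → Annual Registration not required.
Sec. 13-6. is a franchise of a national chain (not: is a sole proprietorship) → Annual Permit not required.
Sec. 13-7. is a franchise of a national chain (not: is a registered nonprofit) → Compliance Permit not required.
Sec. 13-8. closes 11:00 PM, at/before 1:00 AM → Trade Permit not required.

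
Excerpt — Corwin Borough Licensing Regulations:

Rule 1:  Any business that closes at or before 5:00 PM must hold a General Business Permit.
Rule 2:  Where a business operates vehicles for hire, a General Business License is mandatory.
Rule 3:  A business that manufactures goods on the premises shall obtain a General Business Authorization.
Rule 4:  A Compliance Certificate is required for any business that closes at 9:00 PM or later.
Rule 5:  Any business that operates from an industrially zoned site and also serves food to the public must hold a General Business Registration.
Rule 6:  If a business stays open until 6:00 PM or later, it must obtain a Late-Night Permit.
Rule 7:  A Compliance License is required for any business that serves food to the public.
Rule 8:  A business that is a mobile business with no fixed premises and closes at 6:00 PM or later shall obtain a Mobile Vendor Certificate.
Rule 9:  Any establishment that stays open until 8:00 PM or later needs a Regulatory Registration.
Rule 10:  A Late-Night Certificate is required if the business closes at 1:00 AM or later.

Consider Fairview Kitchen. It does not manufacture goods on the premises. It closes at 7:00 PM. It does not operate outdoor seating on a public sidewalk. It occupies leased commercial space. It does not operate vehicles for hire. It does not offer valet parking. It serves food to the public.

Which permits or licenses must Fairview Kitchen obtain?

Rule 1: closes 7:00 PM, after 5:00 PM → General Business Permit not required.
Rule 2: does not operate vehicles for hire → General Business License not required.
Rule 3: does not manufacture goods on the premises → General Business Authorization not required.
Rule 4: closes 7:00 PM, at/before 9:00 PM → Compliance Certificate not required.
Rule 5: occupies leased commercial space (not: operates from an industrially zoned site); serves food to the public → General Business Registration not required.
Rule 6: closes 7:00 PM, after 6:00 PM → Late-Night Permit required.
Rule 7: serves food to the public → Compliance License required.
Rule 8: occupies leased commercial space (not: is a mobile business with no fixed premises); closes 7:00 PM, after 6:00 PM → Mobile Vendor Certificate not required.
Rule 9: closes 7:00 PM, at/before 8:00 PM → Regulatory Registration not required.
Rule 10: closes 7:00 PM, at/before 1:00 AM → Late-Night Certificate not required.

Compliance License, Late-Night Permit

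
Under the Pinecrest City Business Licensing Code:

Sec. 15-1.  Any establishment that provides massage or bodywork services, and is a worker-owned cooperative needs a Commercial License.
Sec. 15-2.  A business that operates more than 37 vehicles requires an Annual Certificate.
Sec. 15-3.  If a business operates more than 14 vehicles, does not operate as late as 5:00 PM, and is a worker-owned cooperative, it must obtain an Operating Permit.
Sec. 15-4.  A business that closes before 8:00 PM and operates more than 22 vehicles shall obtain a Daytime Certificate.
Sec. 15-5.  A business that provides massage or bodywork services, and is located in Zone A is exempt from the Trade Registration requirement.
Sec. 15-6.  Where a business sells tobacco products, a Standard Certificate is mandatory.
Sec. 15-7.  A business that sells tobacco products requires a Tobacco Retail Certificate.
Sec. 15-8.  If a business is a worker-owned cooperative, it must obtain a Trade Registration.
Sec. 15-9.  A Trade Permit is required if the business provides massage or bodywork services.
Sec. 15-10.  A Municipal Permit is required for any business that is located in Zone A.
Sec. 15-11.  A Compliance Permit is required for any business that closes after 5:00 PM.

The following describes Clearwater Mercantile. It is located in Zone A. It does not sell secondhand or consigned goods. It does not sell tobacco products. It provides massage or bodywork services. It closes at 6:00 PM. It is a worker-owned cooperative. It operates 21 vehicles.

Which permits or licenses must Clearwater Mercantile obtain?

Sec. 15-1. provides massage or bodywork services; is a worker-owned cooperative → Commercial License required.
Sec. 15-2. vehicles 21 ≤ 37 → Annual Certificate not required.
Sec. 15-3. vehicles 21 > 14; closes 6:00 PM, after 5:00 PM; is a worker-owned cooperative → Operating Permit not required.
Sec. 15-4. closes 6:00 PM, at/before 8:00 PM; vehicles 21 ≤ 22 → Daytime Certificate not required.
Sec. 15-5. provides massage or bodywork services; is located in Zone A → exempt from Trade Registration.
Sec. 15-6. does not sell tobacco products → Standard Certificate not required.
Sec. 15-7. does not sell tobacco products → Tobacco Retail Certificate not required.
Sec. 15-8. is a worker-owned cooperative → Trade Registration required.
Sec. 15-9. provides massage or bodywork services → Trade Permit required.
Sec. 15-10. is located in Zone A → Municipal Permit required.
Sec. 15-11. closes 6:00 PM, after 5:00 PM → Compliance Permit required.

Commercial License, Compliance Permit, Municipal Permit, Trade Permit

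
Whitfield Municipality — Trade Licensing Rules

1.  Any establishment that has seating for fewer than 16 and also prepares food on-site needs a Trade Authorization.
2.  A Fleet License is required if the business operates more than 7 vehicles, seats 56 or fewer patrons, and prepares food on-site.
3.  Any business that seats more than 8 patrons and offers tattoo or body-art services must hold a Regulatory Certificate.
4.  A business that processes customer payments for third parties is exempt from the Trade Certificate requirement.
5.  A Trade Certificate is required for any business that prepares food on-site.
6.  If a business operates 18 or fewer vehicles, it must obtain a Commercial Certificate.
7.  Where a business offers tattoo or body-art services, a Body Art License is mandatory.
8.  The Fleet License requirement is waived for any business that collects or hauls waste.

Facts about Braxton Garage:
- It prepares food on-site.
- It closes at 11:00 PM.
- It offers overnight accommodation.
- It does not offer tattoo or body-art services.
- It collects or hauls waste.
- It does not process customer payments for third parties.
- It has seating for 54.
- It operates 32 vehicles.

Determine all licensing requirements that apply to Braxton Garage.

Trade Certificate

1. seating 54 ≥ 16; prepares food on-site → Trade Authorization not required.
2. vehicles 32 > 7; seating 54 ≤ 56; prepares food on-site → Fleet License required.
3. seating 54 > 8; does not offer tattoo or body-art services → Regulatory Certificate not required.
4. does not process customer payments for third parties → Trade Certificate exemption does not apply.
5. prepares food on-site → Trade Certificate required.
6. vehicles 32 > 18 → Commercial Certificate not required.
7. does not offer tattoo or body-art services → Body Art License not required.
8. collects or hauls waste → exempt from Fleet License.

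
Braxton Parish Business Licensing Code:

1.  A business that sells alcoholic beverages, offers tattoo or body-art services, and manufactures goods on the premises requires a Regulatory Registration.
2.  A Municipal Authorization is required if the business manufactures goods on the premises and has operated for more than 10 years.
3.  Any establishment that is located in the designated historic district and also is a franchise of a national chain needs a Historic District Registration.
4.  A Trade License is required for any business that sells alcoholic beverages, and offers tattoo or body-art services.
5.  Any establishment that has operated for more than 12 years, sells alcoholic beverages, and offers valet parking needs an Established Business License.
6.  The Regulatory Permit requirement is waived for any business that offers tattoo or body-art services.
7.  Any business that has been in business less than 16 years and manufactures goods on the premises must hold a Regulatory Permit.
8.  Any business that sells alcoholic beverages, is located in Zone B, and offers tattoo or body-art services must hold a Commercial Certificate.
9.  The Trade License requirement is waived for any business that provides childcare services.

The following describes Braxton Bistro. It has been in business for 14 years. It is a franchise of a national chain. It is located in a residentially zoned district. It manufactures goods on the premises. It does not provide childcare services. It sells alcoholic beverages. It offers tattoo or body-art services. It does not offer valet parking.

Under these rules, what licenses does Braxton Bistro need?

Municipal Authorization, Regulatory Registration, Trade License

1. sells alcoholic beverages; offers tattoo or body-art services; manufactures goods on the premises → Regulatory Registration required.
2. manufactures goods on the premises; years in business 14 > 10 → Municipal Authorization required.
3. is located in a residentially zoned district (not: is located in the designated historic district); is a franchise of a national chain → Historic District Registration not required.
4. sells alcoholic beverages; offers tattoo or body-art services → Trade License required.
5. years in business 14 > 12; sells alcoholic beverages; does not offer valet parking → Established Business License not required.
6. offers tattoo or body-art services → exempt from Regulatory Permit.
7. years in business 14 < 16; manufactures goods on the premises → Regulatory Permit required.
8. sells alcoholic beverages; is located in a residentially zoned district (not: is located in Zone B); offers tattoo or body-art services → Commercial Certificate not required.
9. does not provide childcare services → Trade License exemption does not apply.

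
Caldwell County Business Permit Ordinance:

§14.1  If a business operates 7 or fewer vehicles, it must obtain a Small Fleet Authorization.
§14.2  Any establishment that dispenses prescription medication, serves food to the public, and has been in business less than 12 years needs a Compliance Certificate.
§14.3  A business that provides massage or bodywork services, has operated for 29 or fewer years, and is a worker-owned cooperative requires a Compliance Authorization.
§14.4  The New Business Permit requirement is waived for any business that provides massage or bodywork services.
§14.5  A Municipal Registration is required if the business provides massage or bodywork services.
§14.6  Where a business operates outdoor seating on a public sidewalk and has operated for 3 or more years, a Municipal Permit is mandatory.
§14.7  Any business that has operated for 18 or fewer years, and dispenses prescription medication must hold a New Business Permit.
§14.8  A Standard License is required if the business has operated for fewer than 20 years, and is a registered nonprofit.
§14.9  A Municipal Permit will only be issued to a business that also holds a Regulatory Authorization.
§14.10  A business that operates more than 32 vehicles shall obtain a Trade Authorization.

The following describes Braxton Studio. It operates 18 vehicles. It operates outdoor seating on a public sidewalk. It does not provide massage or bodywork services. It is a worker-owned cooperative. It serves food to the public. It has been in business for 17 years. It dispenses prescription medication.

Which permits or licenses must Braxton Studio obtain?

§14.1 vehicles 18 > 7 → Small Fleet Authorization not required.
§14.2 dispenses prescription medication; serves food to the public; years in business 17 ≥ 12 → Compliance Certificate not required.
§14.3 does not provide massage or bodywork services; years in business 17 ≤ 29; is a worker-owned cooperative → Compliance Authorization not required.
§14.4 does not provide massage or bodywork services → New Business Permit exemption does not apply.
§14.5 does not provide massage or bodywork services → Municipal Registration not required.
§14.6 operates outdoor seating on a public sidewalk; years in business 17 ≥ 3 → Municipal Permit required.
§14.7 years in business 17 ≤ 18; dispenses prescription medication → New Business Permit required.
§14.8 years in business 17 < 20; is a worker-owned cooperative (not: is a registered nonprofit) → Standard License not required.
§14.9 Municipal Permit is required → Regulatory Authorization also required.
§14.10 vehicles 18 ≤ 32 → Trade Authorization not required.

Municipal Permit, New Business Permit, Regulatory Authorization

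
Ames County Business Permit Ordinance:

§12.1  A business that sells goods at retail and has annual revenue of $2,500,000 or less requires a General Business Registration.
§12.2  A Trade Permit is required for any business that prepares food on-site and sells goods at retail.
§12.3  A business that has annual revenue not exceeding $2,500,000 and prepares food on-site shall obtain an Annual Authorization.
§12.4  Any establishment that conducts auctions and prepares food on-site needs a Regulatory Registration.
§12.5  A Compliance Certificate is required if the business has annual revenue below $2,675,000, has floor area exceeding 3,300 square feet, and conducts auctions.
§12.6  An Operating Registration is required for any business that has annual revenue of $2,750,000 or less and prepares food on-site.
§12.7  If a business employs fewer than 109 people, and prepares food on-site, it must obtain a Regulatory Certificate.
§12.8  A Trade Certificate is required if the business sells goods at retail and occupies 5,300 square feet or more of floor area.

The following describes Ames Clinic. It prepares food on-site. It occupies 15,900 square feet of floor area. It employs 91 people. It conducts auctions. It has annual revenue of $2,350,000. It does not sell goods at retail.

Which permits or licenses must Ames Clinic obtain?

§12.1 does not sell goods at retail; revenue $2,350,000 ≤ $2,500,000 → General Business Registration not required.
§12.2 prepares food on-site; does not sell goods at retail → Trade Permit not required.
§12.3 revenue $2,350,000 ≤ $2,500,000; prepares food on-site → Annual Authorization required.
§12.4 conducts auctions; prepares food on-site → Regulatory Registration required.
§12.5 revenue $2,350,000 < $2,675,000; floor area 15,900 square feet > 3,300 square feet; conducts auctions → Compliance Certificate required.
§12.6 revenue $2,350,000 ≤ $2,750,000; prepares food on-site → Operating Registration required.
§12.7 employees 91 < 109; prepares food on-site → Regulatory Certificate required.
§12.8 does not sell goods at retail; floor area 15,900 square feet ≥ 5,300 square feet → Trade Certificate not required.

Annual Authorization, Compliance Certificate, Operating Registration, Regulatory Certificate, Regulatory Registration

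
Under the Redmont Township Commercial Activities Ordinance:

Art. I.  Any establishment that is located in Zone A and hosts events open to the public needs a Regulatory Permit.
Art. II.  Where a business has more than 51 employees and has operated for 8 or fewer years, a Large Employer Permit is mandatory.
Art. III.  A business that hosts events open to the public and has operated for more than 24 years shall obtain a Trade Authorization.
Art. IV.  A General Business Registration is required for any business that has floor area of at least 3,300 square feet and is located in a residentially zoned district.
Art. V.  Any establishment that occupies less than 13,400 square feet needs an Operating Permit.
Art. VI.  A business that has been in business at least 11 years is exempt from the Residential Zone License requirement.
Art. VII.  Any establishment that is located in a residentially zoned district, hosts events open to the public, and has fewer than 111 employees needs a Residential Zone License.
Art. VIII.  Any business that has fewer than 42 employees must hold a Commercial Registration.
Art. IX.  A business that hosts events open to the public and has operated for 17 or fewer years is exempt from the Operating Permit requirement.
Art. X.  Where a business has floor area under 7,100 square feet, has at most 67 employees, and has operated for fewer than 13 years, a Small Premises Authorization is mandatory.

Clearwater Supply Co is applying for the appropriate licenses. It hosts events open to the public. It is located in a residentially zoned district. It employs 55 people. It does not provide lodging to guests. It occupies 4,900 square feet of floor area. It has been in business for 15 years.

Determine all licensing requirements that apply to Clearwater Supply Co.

Art. I. is located in a residentially zoned district (not: is located in Zone A); hosts events open to the public → Regulatory Permit not required.
Art. II. employees 55 > 51; years in business 15 > 8 → Large Employer Permit not required.
Art. III. hosts events open to the public; years in business 15 ≤ 24 → Trade Authorization not required.
Art. IV. floor area 4,900 square feet ≥ 3,300 square feet; is located in a residentially zoned district → General Business Registration required.
Art. V. floor area 4,900 square feet < 13,400 square feet → Operating Permit required.
Art. VI. years in business 15 ≥ 11 → exempt from Residential Zone License.
Art. VII. is located in a residentially zoned district; hosts events open to the public; employees 55 < 111 → Residential Zone License required.
Art. VIII. employees 55 ≥ 42 → Commercial Registration not required.
Art. IX. hosts events open to the public; years in business 15 ≤ 17 → exempt from Operating Permit.
Art. X. floor area 4,900 square feet < 7,100 square feet; employees 55 ≤ 67; years in business 15 ≥ 13 → Small Premises Authorization not required.

General Business Registration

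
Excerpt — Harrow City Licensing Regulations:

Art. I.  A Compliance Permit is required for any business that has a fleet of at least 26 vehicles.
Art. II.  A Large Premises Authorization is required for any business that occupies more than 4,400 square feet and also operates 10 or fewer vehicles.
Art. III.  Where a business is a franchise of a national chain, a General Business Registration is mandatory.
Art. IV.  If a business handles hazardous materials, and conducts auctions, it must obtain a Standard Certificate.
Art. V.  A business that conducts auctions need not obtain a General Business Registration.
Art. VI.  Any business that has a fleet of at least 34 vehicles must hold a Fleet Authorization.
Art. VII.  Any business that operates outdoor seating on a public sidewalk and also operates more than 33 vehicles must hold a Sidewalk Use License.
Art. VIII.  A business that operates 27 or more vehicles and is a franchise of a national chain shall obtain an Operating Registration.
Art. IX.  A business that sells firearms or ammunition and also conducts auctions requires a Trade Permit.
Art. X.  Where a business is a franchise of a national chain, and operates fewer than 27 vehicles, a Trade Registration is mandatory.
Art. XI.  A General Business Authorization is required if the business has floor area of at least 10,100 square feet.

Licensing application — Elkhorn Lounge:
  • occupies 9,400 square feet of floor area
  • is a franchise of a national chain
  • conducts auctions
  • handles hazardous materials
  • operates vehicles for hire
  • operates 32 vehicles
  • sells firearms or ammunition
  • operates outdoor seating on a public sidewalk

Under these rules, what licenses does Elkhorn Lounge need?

Art. I. vehicles 32 ≥ 26 → Compliance Permit required.
Art. II. floor area 9,400 square feet > 4,400 square feet; vehicles 32 > 10 → Large Premises Authorization not required.
Art. III. is a franchise of a national chain → General Business Registration required.
Art. IV. handles hazardous materials; conducts auctions → Standard Certificate required.
Art. V. conducts auctions → exempt from General Business Registration.
Art. VI. vehicles 32 < 34 → Fleet Authorization not required.
Art. VII. operates outdoor seating on a public sidewalk; vehicles 32 ≤ 33 → Sidewalk Use License not required.
Art. VIII. vehicles 32 ≥ 27; is a franchise of a national chain → Operating Registration required.
Art. IX. sells firearms or ammunition; conducts auctions → Trade Permit required.
Art. X. is a franchise of a national chain; vehicles 32 ≥ 27 → Trade Registration not required.
Art. XI. floor area 9,400 square feet < 10,100 square feet → General Business Authorization not required.

Compliance Permit, Operating Registration, Standard Certificate, Trade Permit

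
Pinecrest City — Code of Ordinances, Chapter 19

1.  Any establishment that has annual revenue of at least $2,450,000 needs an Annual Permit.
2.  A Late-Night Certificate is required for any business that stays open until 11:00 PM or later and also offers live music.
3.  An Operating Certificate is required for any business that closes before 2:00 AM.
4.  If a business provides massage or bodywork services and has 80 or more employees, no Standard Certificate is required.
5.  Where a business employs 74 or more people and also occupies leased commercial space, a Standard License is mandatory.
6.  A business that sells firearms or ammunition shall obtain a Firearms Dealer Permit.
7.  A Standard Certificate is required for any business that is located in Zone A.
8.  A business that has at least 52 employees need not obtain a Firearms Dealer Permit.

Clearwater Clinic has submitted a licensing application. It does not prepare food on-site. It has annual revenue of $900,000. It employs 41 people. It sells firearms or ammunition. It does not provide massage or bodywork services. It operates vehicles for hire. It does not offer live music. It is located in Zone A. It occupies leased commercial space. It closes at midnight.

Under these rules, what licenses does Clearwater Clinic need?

Firearms Dealer Permit, Operating Certificate, Standard Certificate

1. revenue $900,000 < $2,450,000 → Annual Permit not required.
2. closes midnight, after 11:00 PM; does not offer live music → Late-Night Certificate not required.
3. closes midnight, at/before 2:00 AM → Operating Certificate required.
4. does not provide massage or bodywork services; employees 41 < 80 → Standard Certificate exemption does not apply.
5. employees 41 < 74; occupies leased commercial space → Standard License not required.
6. sells firearms or ammunition → Firearms Dealer Permit required.
7. is located in Zone A → Standard Certificate required.
8. employees 41 < 52 → Firearms Dealer Permit exemption does not apply.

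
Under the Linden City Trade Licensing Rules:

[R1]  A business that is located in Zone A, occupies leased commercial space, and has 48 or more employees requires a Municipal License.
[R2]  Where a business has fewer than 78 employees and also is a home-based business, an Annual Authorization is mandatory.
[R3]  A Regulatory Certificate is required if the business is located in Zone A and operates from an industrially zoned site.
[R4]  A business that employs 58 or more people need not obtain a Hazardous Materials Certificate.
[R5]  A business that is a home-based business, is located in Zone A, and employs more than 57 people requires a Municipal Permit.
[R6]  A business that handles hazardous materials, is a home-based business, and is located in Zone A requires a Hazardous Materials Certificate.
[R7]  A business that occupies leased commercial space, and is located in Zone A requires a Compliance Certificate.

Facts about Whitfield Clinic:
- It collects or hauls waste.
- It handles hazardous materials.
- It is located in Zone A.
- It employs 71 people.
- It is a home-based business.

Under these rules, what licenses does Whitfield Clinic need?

[R1] is located in Zone A; is a home-based business (not: occupies leased commercial space); employees 71 ≥ 48 → Municipal License not required.
[R2] employees 71 < 78; is a home-based business → Annual Authorization required.
[R3] is located in Zone A; is a home-based business (not: operates from an industrially zoned site) → Regulatory Certificate not required.
[R4] employees 71 ≥ 58 → exempt from Hazardous Materials Certificate.
[R5] is a home-based business; is located in Zone A; employees 71 > 57 → Municipal Permit required.
[R6] handles hazardous materials; is a home-based business; is located in Zone A → Hazardous Materials Certificate required.
[R7] is a home-based business (not: occupies leased commercial space); is located in Zone A → Compliance Certificate not required.

Annual Authorization, Municipal Permit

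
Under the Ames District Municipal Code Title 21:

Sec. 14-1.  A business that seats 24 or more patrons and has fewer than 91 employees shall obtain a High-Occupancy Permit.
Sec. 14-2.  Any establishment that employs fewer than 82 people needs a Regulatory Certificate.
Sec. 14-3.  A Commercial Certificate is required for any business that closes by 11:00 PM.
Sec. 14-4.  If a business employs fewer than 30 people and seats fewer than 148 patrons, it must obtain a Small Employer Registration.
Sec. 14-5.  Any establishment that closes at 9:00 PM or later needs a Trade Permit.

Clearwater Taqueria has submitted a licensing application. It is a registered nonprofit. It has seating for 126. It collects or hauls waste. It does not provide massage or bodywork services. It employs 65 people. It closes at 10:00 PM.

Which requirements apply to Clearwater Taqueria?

Commercial Certificate, High-Occupancy Permit, Regulatory Certificate, Trade Permit

Sec. 14-1. seating 126 ≥ 24; employees 65 < 91 → High-Occupancy Permit required.
Sec. 14-2. employees 65 < 82 → Regulatory Certificate required.
Sec. 14-3. closes 10:00 PM, at/before 11:00 PM → Commercial Certificate required.
Sec. 14-4. employees 65 ≥ 30; seating 126 < 148 → Small Employer Registration not required.
Sec. 14-5. closes 10:00 PM, after 9:00 PM → Trade Permit required.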